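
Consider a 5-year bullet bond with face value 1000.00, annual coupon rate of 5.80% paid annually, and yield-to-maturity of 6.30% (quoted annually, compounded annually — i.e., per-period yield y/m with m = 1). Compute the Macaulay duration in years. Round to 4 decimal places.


Coupon per period c = face * coupon_rate / m = 58.000000
Periods per year m = 1; per-period yield y/m = 0.063000
Number of cashflows N = 5
Cashflows (t years, CF_t, discount factor 1/(1+y/m)^(m*t), PV):
  t = 1.0000: CF_t = 58.000000, DF = 0.940734, PV = 54.562559
  t = 2.0000: CF_t = 58.000000, DF = 0.884980, PV = 51.328842
  t = 3.0000: CF_t = 58.000000, DF = 0.832531, PV = 48.286775
  t = 4.0000: CF_t = 58.000000, DF = 0.783190, PV = 45.425000
  t = 5.0000: CF_t = 1058.000000, DF = 0.736773, PV = 779.505789
Price P = sum_t PV_t = 979.108965
Macaulay numerator sum_t t * PV_t:
  t * PV_t at t = 1.0000: 54.562559
  t * PV_t at t = 2.0000: 102.657684
  t * PV_t at t = 3.0000: 144.860325
  t * PV_t at t = 4.0000: 181.700000
  t * PV_t at t = 5.0000: 3897.528947
Macaulay duration D = (sum_t t * PV_t) / P = 4381.309514 / 979.108965 = 4.474793

Answer: Macaulay duration = 4.4748 years


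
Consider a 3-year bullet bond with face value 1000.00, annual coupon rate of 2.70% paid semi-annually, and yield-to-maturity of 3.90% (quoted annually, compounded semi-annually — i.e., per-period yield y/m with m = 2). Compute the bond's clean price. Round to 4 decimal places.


Coupon per period c = face * coupon_rate / m = 13.500000
Periods per year m = 2; per-period yield y/m = 0.019500
Number of cashflows N = 6
Cashflows (t years, CF_t, discount factor 1/(1+y/m)^(m*t), PV):
  t = 0.5000: CF_t = 13.500000, DF = 0.980873, PV = 13.241785
  t = 1.0000: CF_t = 13.500000, DF = 0.962112, PV = 12.988509
  t = 1.5000: CF_t = 13.500000, DF = 0.943709, PV = 12.740078
  t = 2.0000: CF_t = 13.500000, DF = 0.925659, PV = 12.496398
  t = 2.5000: CF_t = 13.500000, DF = 0.907954, PV = 12.257379
  t = 3.0000: CF_t = 1013.500000, DF = 0.890588, PV = 902.610481
Price P = sum_t PV_t = 966.334631

Answer: Price = 966.3346


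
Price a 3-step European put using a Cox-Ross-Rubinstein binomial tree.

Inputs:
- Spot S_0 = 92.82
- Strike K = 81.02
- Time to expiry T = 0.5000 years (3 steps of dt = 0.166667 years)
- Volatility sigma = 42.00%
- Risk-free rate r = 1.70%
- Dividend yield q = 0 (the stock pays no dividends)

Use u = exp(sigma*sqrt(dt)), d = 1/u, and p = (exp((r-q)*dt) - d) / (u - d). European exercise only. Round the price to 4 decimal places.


Answer: Price = V(0,0) = 4.9834

Derivation:
dt = T/N = 0.166667
u = exp(sigma*sqrt(dt)) = 1.187042; d = 1/u = 0.842430
p = (exp((r-q)*dt) - d) / (u - d) = 0.465472
Discount per step: exp(-r*dt) = 0.997171
Stock lattice S(k, i) with i counting down-moves:
  k=0: S(0,0) = 92.8200
  k=1: S(1,0) = 110.1812; S(1,1) = 78.1944
  k=2: S(2,0) = 130.7897; S(2,1) = 92.8200; S(2,2) = 65.8733
  k=3: S(3,0) = 155.2528; S(3,1) = 110.1812; S(3,2) = 78.1944; S(3,3) = 55.4937
Terminal payoffs V(N, i) = max(K - S_T, 0):
  V(3,0) = 0.000000; V(3,1) = 0.000000; V(3,2) = 2.825614; V(3,3) = 25.526312
Backward induction: V(k, i) = exp(-r*dt) * [p * V(k+1, i) + (1-p) * V(k+1, i+1)].
  V(2,0) = exp(-r*dt) * [p*0.000000 + (1-p)*0.000000] = 0.000000
  V(2,1) = exp(-r*dt) * [p*0.000000 + (1-p)*2.825614] = 1.506096
  V(2,2) = exp(-r*dt) * [p*2.825614 + (1-p)*25.526312] = 14.917444
  V(1,0) = exp(-r*dt) * [p*0.000000 + (1-p)*1.506096] = 0.802773
  V(1,1) = exp(-r*dt) * [p*1.506096 + (1-p)*14.917444] = 8.650291
  V(0,0) = exp(-r*dt) * [p*0.802773 + (1-p)*8.650291] = 4.983351


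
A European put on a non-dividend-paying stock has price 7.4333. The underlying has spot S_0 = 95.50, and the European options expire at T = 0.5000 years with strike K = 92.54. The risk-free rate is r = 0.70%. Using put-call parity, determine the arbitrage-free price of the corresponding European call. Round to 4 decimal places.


Answer: Call price = 10.7166

Derivation:
Put-call parity: C - P = S_0 * exp(-qT) - K * exp(-rT).
S_0 * exp(-qT) = 95.5000 * 1.00000000 = 95.50000000
K * exp(-rT) = 92.5400 * 0.99650612 = 92.21667615
C = P + S*exp(-qT) - K*exp(-rT)
C = 7.4333 + 95.50000000 - 92.21667615 = 10.7166


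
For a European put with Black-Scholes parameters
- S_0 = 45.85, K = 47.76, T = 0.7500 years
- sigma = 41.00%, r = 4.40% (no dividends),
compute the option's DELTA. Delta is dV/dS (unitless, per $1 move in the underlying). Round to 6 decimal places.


d1 = 0.1555303602; d2 = -0.1995400554
phi(d1) = 0.3941461972; exp(-qT) = 1.0000000000; exp(-rT) = 0.9675385596
N(-d1) = 0.4382016106
Delta = -exp(-qT) * N(-d1) = -1.0000000000 * 0.4382016106 = -0.438202

Answer: Delta = -0.438202


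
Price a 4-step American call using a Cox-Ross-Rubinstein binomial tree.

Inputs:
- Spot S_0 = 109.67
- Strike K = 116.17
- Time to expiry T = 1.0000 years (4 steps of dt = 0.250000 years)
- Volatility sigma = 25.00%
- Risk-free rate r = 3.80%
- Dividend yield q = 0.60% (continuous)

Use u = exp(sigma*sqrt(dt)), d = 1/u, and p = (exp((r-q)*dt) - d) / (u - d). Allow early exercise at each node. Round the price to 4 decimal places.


dt = T/N = 0.250000
u = exp(sigma*sqrt(dt)) = 1.133148; d = 1/u = 0.882497
p = (exp((r-q)*dt) - d) / (u - d) = 0.500835
Discount per step: exp(-r*dt) = 0.990545
Stock lattice S(k, i) with i counting down-moves:
  k=0: S(0,0) = 109.6700
  k=1: S(1,0) = 124.2724; S(1,1) = 96.7834
  k=2: S(2,0) = 140.8191; S(2,1) = 109.6700; S(2,2) = 85.4111
  k=3: S(3,0) = 159.5689; S(3,1) = 124.2724; S(3,2) = 96.7834; S(3,3) = 75.3750
  k=4: S(4,0) = 180.8153; S(4,1) = 140.8191; S(4,2) = 109.6700; S(4,3) = 85.4111; S(4,4) = 66.5182
Terminal payoffs V(N, i) = max(S_T - K, 0):
  V(4,0) = 64.645262; V(4,1) = 24.649067; V(4,2) = 0.000000; V(4,3) = 0.000000; V(4,4) = 0.000000
Backward induction: V(k, i) = exp(-r*dt) * [p * V(k+1, i) + (1-p) * V(k+1, i+1)]; then take max(V_cont, immediate exercise) for American.
  V(3,0) = exp(-r*dt) * [p*64.645262 + (1-p)*24.649067] = 44.258124; exercise = 43.398908; V(3,0) = max -> 44.258124
  V(3,1) = exp(-r*dt) * [p*24.649067 + (1-p)*0.000000] = 12.228403; exercise = 8.102391; V(3,1) = max -> 12.228403
  V(3,2) = exp(-r*dt) * [p*0.000000 + (1-p)*0.000000] = 0.000000; exercise = 0.000000; V(3,2) = max -> 0.000000
  V(3,3) = exp(-r*dt) * [p*0.000000 + (1-p)*0.000000] = 0.000000; exercise = 0.000000; V(3,3) = max -> 0.000000
  V(2,0) = exp(-r*dt) * [p*44.258124 + (1-p)*12.228403] = 28.002729; exercise = 24.649067; V(2,0) = max -> 28.002729
  V(2,1) = exp(-r*dt) * [p*12.228403 + (1-p)*0.000000] = 6.066512; exercise = 0.000000; V(2,1) = max -> 6.066512
  V(2,2) = exp(-r*dt) * [p*0.000000 + (1-p)*0.000000] = 0.000000; exercise = 0.000000; V(2,2) = max -> 0.000000
  V(1,0) = exp(-r*dt) * [p*28.002729 + (1-p)*6.066512] = 16.891711; exercise = 8.102391; V(1,0) = max -> 16.891711
  V(1,1) = exp(-r*dt) * [p*6.066512 + (1-p)*0.000000] = 3.009597; exercise = 0.000000; V(1,1) = max -> 3.009597
  V(0,0) = exp(-r*dt) * [p*16.891711 + (1-p)*3.009597] = 9.868059; exercise = 0.000000; V(0,0) = max -> 9.868059

Answer: Price = V(0,0) = 9.8681


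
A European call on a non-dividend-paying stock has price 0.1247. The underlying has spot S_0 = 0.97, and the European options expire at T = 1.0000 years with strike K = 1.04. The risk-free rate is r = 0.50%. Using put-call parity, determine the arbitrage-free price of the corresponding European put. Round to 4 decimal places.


Put-call parity: C - P = S_0 * exp(-qT) - K * exp(-rT).
S_0 * exp(-qT) = 0.9700 * 1.00000000 = 0.97000000
K * exp(-rT) = 1.0400 * 0.99501248 = 1.03481298
P = C - S*exp(-qT) + K*exp(-rT)
P = 0.1247 - 0.97000000 + 1.03481298 = 0.1895

Answer: Put price = 0.1895


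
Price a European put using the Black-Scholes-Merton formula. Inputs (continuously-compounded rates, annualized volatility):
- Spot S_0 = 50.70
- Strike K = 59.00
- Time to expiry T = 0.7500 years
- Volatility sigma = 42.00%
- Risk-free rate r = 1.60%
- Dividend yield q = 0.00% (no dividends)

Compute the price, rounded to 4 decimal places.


d1 = (ln(S/K) + (r - q + 0.5*sigma^2) * T) / (sigma * sqrt(T)) = -0.20196684
d2 = d1 - sigma * sqrt(T) = -0.56569751
exp(-rT) = 0.98807171; exp(-qT) = 1.00000000
P = K * exp(-rT) * N(-d2) - S_0 * exp(-qT) * N(-d1)
N(-d1) = 0.58002868; N(-d2) = 0.71420029
P = 59.0000 * 0.98807171 * 0.71420029 - 50.7000 * 1.00000000 * 0.58002868 = 12.2277

Answer: Price = 12.2277


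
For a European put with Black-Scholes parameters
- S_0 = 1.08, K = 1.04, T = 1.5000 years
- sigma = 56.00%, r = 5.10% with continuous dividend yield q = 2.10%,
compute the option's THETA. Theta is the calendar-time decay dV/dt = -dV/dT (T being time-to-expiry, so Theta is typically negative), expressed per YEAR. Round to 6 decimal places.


d1 = 0.4635664120; d2 = -0.2222907159
phi(d1) = 0.3582997178; exp(-qT) = 0.9689909565; exp(-rT) = 0.9263529143
Theta = -S*exp(-qT)*phi(d1)*sigma/(2*sqrt(T)) + r*K*exp(-rT)*N(-d2) - q*S*exp(-qT)*N(-d1)
N(-d1) = 0.3214792116; N(-d2) = 0.5879562105; sqrt(T) = 1.2247448714
Term 1 = -1.0800 * 0.9689909565 * 0.3582997178 * 0.5600 / (2 * 1.2247448714) = -0.0857239841
Term 2 = 0.0510 * 1.0400 * 0.9263529143 * 0.5879562105 = 0.0288884985
Term 3 = -0.0210 * 1.0800 * 0.9689909565 * 0.3214792116 = -0.0070650570
Theta = -0.0857239841 + (0.0288884985) + (-0.0070650570) = -0.063901

Answer: Theta = -0.063901


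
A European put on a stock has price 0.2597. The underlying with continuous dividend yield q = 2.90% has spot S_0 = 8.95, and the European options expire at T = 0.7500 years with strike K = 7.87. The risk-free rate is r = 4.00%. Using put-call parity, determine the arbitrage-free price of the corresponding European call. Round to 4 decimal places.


Put-call parity: C - P = S_0 * exp(-qT) - K * exp(-rT).
S_0 * exp(-qT) = 8.9500 * 0.97848483 = 8.75743919
K * exp(-rT) = 7.8700 * 0.97044553 = 7.63740635
C = P + S*exp(-qT) - K*exp(-rT)
C = 0.2597 + 8.75743919 - 7.63740635 = 1.3797

Answer: Call price = 1.3797


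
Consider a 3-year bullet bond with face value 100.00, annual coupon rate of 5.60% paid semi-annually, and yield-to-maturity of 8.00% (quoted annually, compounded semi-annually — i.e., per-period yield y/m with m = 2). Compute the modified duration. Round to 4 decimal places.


Coupon per period c = face * coupon_rate / m = 2.800000
Periods per year m = 2; per-period yield y/m = 0.040000
Number of cashflows N = 6
Cashflows (t years, CF_t, discount factor 1/(1+y/m)^(m*t), PV):
  t = 0.5000: CF_t = 2.800000, DF = 0.961538, PV = 2.692308
  t = 1.0000: CF_t = 2.800000, DF = 0.924556, PV = 2.588757
  t = 1.5000: CF_t = 2.800000, DF = 0.888996, PV = 2.489190
  t = 2.0000: CF_t = 2.800000, DF = 0.854804, PV = 2.393452
  t = 2.5000: CF_t = 2.800000, DF = 0.821927, PV = 2.301396
  t = 3.0000: CF_t = 102.800000, DF = 0.790315, PV = 81.244333
Price P = sum_t PV_t = 93.709436
First compute Macaulay numerator sum_t t * PV_t:
  t * PV_t at t = 0.5000: 1.346154
  t * PV_t at t = 1.0000: 2.588757
  t * PV_t at t = 1.5000: 3.733785
  t * PV_t at t = 2.0000: 4.786903
  t * PV_t at t = 2.5000: 5.753490
  t * PV_t at t = 3.0000: 243.733000
Macaulay duration D = 261.942089 / 93.709436 = 2.795258
Modified duration = D / (1 + y/m) = 2.795258 / (1 + 0.040000) = 2.687748

Answer: Modified duration = 2.6877


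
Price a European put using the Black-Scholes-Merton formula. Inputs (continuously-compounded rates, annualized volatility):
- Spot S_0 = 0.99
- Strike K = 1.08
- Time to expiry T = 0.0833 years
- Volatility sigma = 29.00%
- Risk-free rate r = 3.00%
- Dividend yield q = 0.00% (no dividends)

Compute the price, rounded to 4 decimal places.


Answer: Price = 0.0944

Derivation:
d1 = (ln(S/K) + (r - q + 0.5*sigma^2) * T) / (sigma * sqrt(T)) = -0.96786783
d2 = d1 - sigma * sqrt(T) = -1.05156687
exp(-rT) = 0.99750412; exp(-qT) = 1.00000000
P = K * exp(-rT) * N(-d2) - S_0 * exp(-qT) * N(-d1)
N(-d1) = 0.83344481; N(-d2) = 0.85350084
P = 1.0800 * 0.99750412 * 0.85350084 - 0.9900 * 1.00000000 * 0.83344481 = 0.0944


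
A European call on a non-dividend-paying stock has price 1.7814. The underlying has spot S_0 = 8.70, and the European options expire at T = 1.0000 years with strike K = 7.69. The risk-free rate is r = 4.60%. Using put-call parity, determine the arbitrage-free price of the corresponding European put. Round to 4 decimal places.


Answer: Put price = 0.4257

Derivation:
Put-call parity: C - P = S_0 * exp(-qT) - K * exp(-rT).
S_0 * exp(-qT) = 8.7000 * 1.00000000 = 8.70000000
K * exp(-rT) = 7.6900 * 0.95504196 = 7.34427269
P = C - S*exp(-qT) + K*exp(-rT)
P = 1.7814 - 8.70000000 + 7.34427269 = 0.4257


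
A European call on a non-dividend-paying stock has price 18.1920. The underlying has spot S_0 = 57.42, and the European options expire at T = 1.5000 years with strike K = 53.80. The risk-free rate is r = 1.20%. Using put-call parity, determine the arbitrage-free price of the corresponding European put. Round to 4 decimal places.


Answer: Put price = 13.6123

Derivation:
Put-call parity: C - P = S_0 * exp(-qT) - K * exp(-rT).
S_0 * exp(-qT) = 57.4200 * 1.00000000 = 57.42000000
K * exp(-rT) = 53.8000 * 0.98216103 = 52.84026354
P = C - S*exp(-qT) + K*exp(-rT)
P = 18.1920 - 57.42000000 + 52.84026354 = 13.6123


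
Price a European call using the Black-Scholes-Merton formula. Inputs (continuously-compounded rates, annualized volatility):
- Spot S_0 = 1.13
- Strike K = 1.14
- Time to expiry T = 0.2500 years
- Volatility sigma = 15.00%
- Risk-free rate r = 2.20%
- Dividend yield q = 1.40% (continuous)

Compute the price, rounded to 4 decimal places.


Answer: Price = 0.0301

Derivation:
d1 = (ln(S/K) + (r - q + 0.5*sigma^2) * T) / (sigma * sqrt(T)) = -0.05330840
d2 = d1 - sigma * sqrt(T) = -0.12830840
exp(-rT) = 0.99451510; exp(-qT) = 0.99650612
C = S_0 * exp(-qT) * N(d1) - K * exp(-rT) * N(d2)
N(d1) = 0.47874310; N(d2) = 0.44895246
C = 1.1300 * 0.99650612 * 0.47874310 - 1.1400 * 0.99451510 * 0.44895246 = 0.0301


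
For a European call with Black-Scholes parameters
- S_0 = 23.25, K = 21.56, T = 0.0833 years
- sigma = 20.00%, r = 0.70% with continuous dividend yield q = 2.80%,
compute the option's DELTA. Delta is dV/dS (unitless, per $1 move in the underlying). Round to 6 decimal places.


Answer: Delta = 0.902103

Derivation:
d1 = 1.3059172388; d2 = 1.2481937600
phi(d1) = 0.1700524346; exp(-qT) = 0.9976703179; exp(-rT) = 0.9994170700
N(d1) = 0.9042096482
Delta = exp(-qT) * N(d1) = 0.9976703179 * 0.9042096482 = 0.902103


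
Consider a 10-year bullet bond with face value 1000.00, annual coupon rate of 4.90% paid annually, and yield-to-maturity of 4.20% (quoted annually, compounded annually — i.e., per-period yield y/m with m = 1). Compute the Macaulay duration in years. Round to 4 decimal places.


Coupon per period c = face * coupon_rate / m = 49.000000
Periods per year m = 1; per-period yield y/m = 0.042000
Number of cashflows N = 10
Cashflows (t years, CF_t, discount factor 1/(1+y/m)^(m*t), PV):
  t = 1.0000: CF_t = 49.000000, DF = 0.959693, PV = 47.024952
  t = 2.0000: CF_t = 49.000000, DF = 0.921010, PV = 45.129512
  t = 3.0000: CF_t = 49.000000, DF = 0.883887, PV = 43.310473
  t = 4.0000: CF_t = 49.000000, DF = 0.848260, PV = 41.564753
  t = 5.0000: CF_t = 49.000000, DF = 0.814069, PV = 39.889398
  t = 6.0000: CF_t = 49.000000, DF = 0.781257, PV = 38.281572
  t = 7.0000: CF_t = 49.000000, DF = 0.749766, PV = 36.738553
  t = 8.0000: CF_t = 49.000000, DF = 0.719545, PV = 35.257728
  t = 9.0000: CF_t = 49.000000, DF = 0.690543, PV = 33.836592
  t = 10.0000: CF_t = 1049.000000, DF = 0.662709, PV = 695.181648
Price P = sum_t PV_t = 1056.215181
Macaulay numerator sum_t t * PV_t:
  t * PV_t at t = 1.0000: 47.024952
  t * PV_t at t = 2.0000: 90.259025
  t * PV_t at t = 3.0000: 129.931418
  t * PV_t at t = 4.0000: 166.259012
  t * PV_t at t = 5.0000: 199.446991
  t * PV_t at t = 6.0000: 229.689434
  t * PV_t at t = 7.0000: 257.169871
  t * PV_t at t = 8.0000: 282.061827
  t * PV_t at t = 9.0000: 304.529324
  t * PV_t at t = 10.0000: 6951.816478
Macaulay duration D = (sum_t t * PV_t) / P = 8658.188332 / 1056.215181 = 8.197372

Answer: Macaulay duration = 8.1974 years


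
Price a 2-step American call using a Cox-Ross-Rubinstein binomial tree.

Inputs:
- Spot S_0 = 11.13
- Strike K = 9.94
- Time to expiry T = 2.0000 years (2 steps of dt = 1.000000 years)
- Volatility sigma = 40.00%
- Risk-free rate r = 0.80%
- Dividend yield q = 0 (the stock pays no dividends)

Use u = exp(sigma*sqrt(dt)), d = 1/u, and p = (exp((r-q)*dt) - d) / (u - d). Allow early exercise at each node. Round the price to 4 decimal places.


Answer: Price = V(0,0) = 3.0335

Derivation:
dt = T/N = 1.000000
u = exp(sigma*sqrt(dt)) = 1.491825; d = 1/u = 0.670320
p = (exp((r-q)*dt) - d) / (u - d) = 0.411090
Discount per step: exp(-r*dt) = 0.992032
Stock lattice S(k, i) with i counting down-moves:
  k=0: S(0,0) = 11.1300
  k=1: S(1,0) = 16.6040; S(1,1) = 7.4607
  k=2: S(2,0) = 24.7703; S(2,1) = 11.1300; S(2,2) = 5.0010
Terminal payoffs V(N, i) = max(S_T - K, 0):
  V(2,0) = 14.830271; V(2,1) = 1.190000; V(2,2) = 0.000000
Backward induction: V(k, i) = exp(-r*dt) * [p * V(k+1, i) + (1-p) * V(k+1, i+1)]; then take max(V_cont, immediate exercise) for American.
  V(1,0) = exp(-r*dt) * [p*14.830271 + (1-p)*1.190000] = 6.743212; exercise = 6.664009; V(1,0) = max -> 6.743212
  V(1,1) = exp(-r*dt) * [p*1.190000 + (1-p)*0.000000] = 0.485299; exercise = 0.000000; V(1,1) = max -> 0.485299
  V(0,0) = exp(-r*dt) * [p*6.743212 + (1-p)*0.485299] = 3.033496; exercise = 1.190000; V(0,0) = max -> 3.033496


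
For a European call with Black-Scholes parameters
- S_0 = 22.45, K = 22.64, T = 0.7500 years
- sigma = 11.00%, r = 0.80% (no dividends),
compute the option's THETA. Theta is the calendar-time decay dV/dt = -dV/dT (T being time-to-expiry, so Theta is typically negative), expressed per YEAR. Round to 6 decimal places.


Answer: Theta = -0.653431

Derivation:
d1 = 0.0221477951; d2 = -0.0731149993
phi(d1) = 0.3988444469; exp(-qT) = 1.0000000000; exp(-rT) = 0.9940179641
Theta = -S*exp(-qT)*phi(d1)*sigma/(2*sqrt(T)) - r*K*exp(-rT)*N(d2) + q*S*exp(-qT)*N(d1)
N(d1) = 0.5088349696; N(d2) = 0.4708573029; sqrt(T) = 0.8660254038
Term 1 = -22.4500 * 1.0000000000 * 0.3988444469 * 0.1100 / (2 * 0.8660254038) = -0.5686590470
Term 2 = -0.0080 * 22.6400 * 0.9940179641 * 0.4708573029 = -0.0847715167
Term 3 = 0 (no dividend yield, q = 0)
Theta = -0.5686590470 + (-0.0847715167) + (0.0000000000) = -0.653431


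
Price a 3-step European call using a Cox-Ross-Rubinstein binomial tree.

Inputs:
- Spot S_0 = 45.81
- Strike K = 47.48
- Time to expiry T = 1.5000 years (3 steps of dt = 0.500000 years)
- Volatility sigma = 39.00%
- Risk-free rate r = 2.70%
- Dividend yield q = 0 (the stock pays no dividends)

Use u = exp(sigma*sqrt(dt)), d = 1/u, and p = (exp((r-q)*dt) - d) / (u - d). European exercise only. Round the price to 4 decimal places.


dt = T/N = 0.500000
u = exp(sigma*sqrt(dt)) = 1.317547; d = 1/u = 0.758986
p = (exp((r-q)*dt) - d) / (u - d) = 0.455824
Discount per step: exp(-r*dt) = 0.986591
Stock lattice S(k, i) with i counting down-moves:
  k=0: S(0,0) = 45.8100
  k=1: S(1,0) = 60.3568; S(1,1) = 34.7692
  k=2: S(2,0) = 79.5230; S(2,1) = 45.8100; S(2,2) = 26.3893
  k=3: S(3,0) = 104.7752; S(3,1) = 60.3568; S(3,2) = 34.7692; S(3,3) = 20.0291
Terminal payoffs V(N, i) = max(S_T - K, 0):
  V(3,0) = 57.295225; V(3,1) = 12.876826; V(3,2) = 0.000000; V(3,3) = 0.000000
Backward induction: V(k, i) = exp(-r*dt) * [p * V(k+1, i) + (1-p) * V(k+1, i+1)].
  V(2,0) = exp(-r*dt) * [p*57.295225 + (1-p)*12.876826] = 32.679626
  V(2,1) = exp(-r*dt) * [p*12.876826 + (1-p)*0.000000] = 5.790858
  V(2,2) = exp(-r*dt) * [p*0.000000 + (1-p)*0.000000] = 0.000000
  V(1,0) = exp(-r*dt) * [p*32.679626 + (1-p)*5.790858] = 17.805397
  V(1,1) = exp(-r*dt) * [p*5.790858 + (1-p)*0.000000] = 2.604216
  V(0,0) = exp(-r*dt) * [p*17.805397 + (1-p)*2.604216] = 9.405443

Answer: Price = V(0,0) = 9.4054


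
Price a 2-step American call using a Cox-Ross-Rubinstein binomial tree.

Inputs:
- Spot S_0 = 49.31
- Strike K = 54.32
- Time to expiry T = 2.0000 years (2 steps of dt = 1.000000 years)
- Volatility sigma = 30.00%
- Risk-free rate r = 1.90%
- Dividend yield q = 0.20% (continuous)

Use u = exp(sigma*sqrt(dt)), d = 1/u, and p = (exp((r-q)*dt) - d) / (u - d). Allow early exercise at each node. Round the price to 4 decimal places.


dt = T/N = 1.000000
u = exp(sigma*sqrt(dt)) = 1.349859; d = 1/u = 0.740818
p = (exp((r-q)*dt) - d) / (u - d) = 0.453709
Discount per step: exp(-r*dt) = 0.981179
Stock lattice S(k, i) with i counting down-moves:
  k=0: S(0,0) = 49.3100
  k=1: S(1,0) = 66.5615; S(1,1) = 36.5297
  k=2: S(2,0) = 89.8487; S(2,1) = 49.3100; S(2,2) = 27.0619
Terminal payoffs V(N, i) = max(S_T - K, 0):
  V(2,0) = 35.528678; V(2,1) = 0.000000; V(2,2) = 0.000000
Backward induction: V(k, i) = exp(-r*dt) * [p * V(k+1, i) + (1-p) * V(k+1, i+1)]; then take max(V_cont, immediate exercise) for American.
  V(1,0) = exp(-r*dt) * [p*35.528678 + (1-p)*0.000000] = 15.816293; exercise = 12.241538; V(1,0) = max -> 15.816293
  V(1,1) = exp(-r*dt) * [p*0.000000 + (1-p)*0.000000] = 0.000000; exercise = 0.000000; V(1,1) = max -> 0.000000
  V(0,0) = exp(-r*dt) * [p*15.816293 + (1-p)*0.000000] = 7.040935; exercise = 0.000000; V(0,0) = max -> 7.040935

Answer: Price = V(0,0) = 7.0409


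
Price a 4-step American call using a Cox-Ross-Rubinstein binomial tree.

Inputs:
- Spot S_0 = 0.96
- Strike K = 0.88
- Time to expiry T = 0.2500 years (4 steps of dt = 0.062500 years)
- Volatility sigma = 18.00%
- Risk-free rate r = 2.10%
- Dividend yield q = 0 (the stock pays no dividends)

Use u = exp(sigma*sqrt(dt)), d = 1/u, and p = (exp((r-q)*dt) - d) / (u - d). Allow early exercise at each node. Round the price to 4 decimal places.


dt = T/N = 0.062500
u = exp(sigma*sqrt(dt)) = 1.046028; d = 1/u = 0.955997
p = (exp((r-q)*dt) - d) / (u - d) = 0.503340
Discount per step: exp(-r*dt) = 0.998688
Stock lattice S(k, i) with i counting down-moves:
  k=0: S(0,0) = 0.9600
  k=1: S(1,0) = 1.0042; S(1,1) = 0.9178
  k=2: S(2,0) = 1.0504; S(2,1) = 0.9600; S(2,2) = 0.8774
  k=3: S(3,0) = 1.0988; S(3,1) = 1.0042; S(3,2) = 0.9178; S(3,3) = 0.8388
  k=4: S(4,0) = 1.1493; S(4,1) = 1.0504; S(4,2) = 0.9600; S(4,3) = 0.8774; S(4,4) = 0.8019
Terminal payoffs V(N, i) = max(S_T - K, 0):
  V(4,0) = 0.269329; V(4,1) = 0.170407; V(4,2) = 0.080000; V(4,3) = 0.000000; V(4,4) = 0.000000
Backward induction: V(k, i) = exp(-r*dt) * [p * V(k+1, i) + (1-p) * V(k+1, i+1)]; then take max(V_cont, immediate exercise) for American.
  V(3,0) = exp(-r*dt) * [p*0.269329 + (1-p)*0.170407] = 0.219910; exercise = 0.218755; V(3,0) = max -> 0.219910
  V(3,1) = exp(-r*dt) * [p*0.170407 + (1-p)*0.080000] = 0.125341; exercise = 0.124187; V(3,1) = max -> 0.125341
  V(3,2) = exp(-r*dt) * [p*0.080000 + (1-p)*0.000000] = 0.040214; exercise = 0.037758; V(3,2) = max -> 0.040214
  V(3,3) = exp(-r*dt) * [p*0.000000 + (1-p)*0.000000] = 0.000000; exercise = 0.000000; V(3,3) = max -> 0.000000
  V(2,0) = exp(-r*dt) * [p*0.219910 + (1-p)*0.125341] = 0.172714; exercise = 0.170407; V(2,0) = max -> 0.172714
  V(2,1) = exp(-r*dt) * [p*0.125341 + (1-p)*0.040214] = 0.082953; exercise = 0.080000; V(2,1) = max -> 0.082953
  V(2,2) = exp(-r*dt) * [p*0.040214 + (1-p)*0.000000] = 0.020215; exercise = 0.000000; V(2,2) = max -> 0.020215
  V(1,0) = exp(-r*dt) * [p*0.172714 + (1-p)*0.082953] = 0.127965; exercise = 0.124187; V(1,0) = max -> 0.127965
  V(1,1) = exp(-r*dt) * [p*0.082953 + (1-p)*0.020215] = 0.051726; exercise = 0.037758; V(1,1) = max -> 0.051726
  V(0,0) = exp(-r*dt) * [p*0.127965 + (1-p)*0.051726] = 0.089982; exercise = 0.080000; V(0,0) = max -> 0.089982

Answer: Price = V(0,0) = 0.0900


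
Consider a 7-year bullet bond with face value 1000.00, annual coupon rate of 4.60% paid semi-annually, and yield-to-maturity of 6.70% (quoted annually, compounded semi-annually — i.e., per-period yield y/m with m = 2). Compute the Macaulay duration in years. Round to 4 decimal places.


Answer: Macaulay duration = 5.9908 years

Derivation:
Coupon per period c = face * coupon_rate / m = 23.000000
Periods per year m = 2; per-period yield y/m = 0.033500
Number of cashflows N = 14
Cashflows (t years, CF_t, discount factor 1/(1+y/m)^(m*t), PV):
  t = 0.5000: CF_t = 23.000000, DF = 0.967586, PV = 22.254475
  t = 1.0000: CF_t = 23.000000, DF = 0.936222, PV = 21.533116
  t = 1.5000: CF_t = 23.000000, DF = 0.905876, PV = 20.835139
  t = 2.0000: CF_t = 23.000000, DF = 0.876512, PV = 20.159786
  t = 2.5000: CF_t = 23.000000, DF = 0.848101, PV = 19.506324
  t = 3.0000: CF_t = 23.000000, DF = 0.820611, PV = 18.874043
  t = 3.5000: CF_t = 23.000000, DF = 0.794011, PV = 18.262258
  t = 4.0000: CF_t = 23.000000, DF = 0.768274, PV = 17.670303
  t = 4.5000: CF_t = 23.000000, DF = 0.743371, PV = 17.097535
  t = 5.0000: CF_t = 23.000000, DF = 0.719275, PV = 16.543334
  t = 5.5000: CF_t = 23.000000, DF = 0.695961, PV = 16.007096
  t = 6.0000: CF_t = 23.000000, DF = 0.673402, PV = 15.488240
  t = 6.5000: CF_t = 23.000000, DF = 0.651574, PV = 14.986202
  t = 7.0000: CF_t = 1023.000000, DF = 0.630454, PV = 644.954237
Price P = sum_t PV_t = 884.172086
Macaulay numerator sum_t t * PV_t:
  t * PV_t at t = 0.5000: 11.127238
  t * PV_t at t = 1.0000: 21.533116
  t * PV_t at t = 1.5000: 31.252708
  t * PV_t at t = 2.0000: 40.319571
  t * PV_t at t = 2.5000: 48.765810
  t * PV_t at t = 3.0000: 56.622130
  t * PV_t at t = 3.5000: 63.917902
  t * PV_t at t = 4.0000: 70.681211
  t * PV_t at t = 4.5000: 76.938909
  t * PV_t at t = 5.0000: 82.716668
  t * PV_t at t = 5.5000: 88.039027
  t * PV_t at t = 6.0000: 92.929439
  t * PV_t at t = 6.5000: 97.410313
  t * PV_t at t = 7.0000: 4514.679659
Macaulay duration D = (sum_t t * PV_t) / P = 5296.933701 / 884.172086 = 5.990840


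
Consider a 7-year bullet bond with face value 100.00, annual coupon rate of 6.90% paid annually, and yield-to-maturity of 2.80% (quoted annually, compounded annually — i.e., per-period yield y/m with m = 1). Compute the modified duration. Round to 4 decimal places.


Answer: Modified duration = 5.7670

Derivation:
Coupon per period c = face * coupon_rate / m = 6.900000
Periods per year m = 1; per-period yield y/m = 0.028000
Number of cashflows N = 7
Cashflows (t years, CF_t, discount factor 1/(1+y/m)^(m*t), PV):
  t = 1.0000: CF_t = 6.900000, DF = 0.972763, PV = 6.712062
  t = 2.0000: CF_t = 6.900000, DF = 0.946267, PV = 6.529243
  t = 3.0000: CF_t = 6.900000, DF = 0.920493, PV = 6.351404
  t = 4.0000: CF_t = 6.900000, DF = 0.895422, PV = 6.178409
  t = 5.0000: CF_t = 6.900000, DF = 0.871033, PV = 6.010125
  t = 6.0000: CF_t = 6.900000, DF = 0.847308, PV = 5.846425
  t = 7.0000: CF_t = 106.900000, DF = 0.824230, PV = 88.110142
Price P = sum_t PV_t = 125.737811
First compute Macaulay numerator sum_t t * PV_t:
  t * PV_t at t = 1.0000: 6.712062
  t * PV_t at t = 2.0000: 13.058487
  t * PV_t at t = 3.0000: 19.054212
  t * PV_t at t = 4.0000: 24.713635
  t * PV_t at t = 5.0000: 30.050626
  t * PV_t at t = 6.0000: 35.078552
  t * PV_t at t = 7.0000: 616.770996
Macaulay duration D = 745.438570 / 125.737811 = 5.928516
Modified duration = D / (1 + y/m) = 5.928516 / (1 + 0.028000) = 5.767038


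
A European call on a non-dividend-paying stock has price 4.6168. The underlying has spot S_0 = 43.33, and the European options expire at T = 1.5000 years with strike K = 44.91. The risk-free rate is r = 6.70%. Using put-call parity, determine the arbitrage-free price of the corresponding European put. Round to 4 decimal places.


Answer: Put price = 1.9027

Derivation:
Put-call parity: C - P = S_0 * exp(-qT) - K * exp(-rT).
S_0 * exp(-qT) = 43.3300 * 1.00000000 = 43.33000000
K * exp(-rT) = 44.9100 * 0.90438511 = 40.61593540
P = C - S*exp(-qT) + K*exp(-rT)
P = 4.6168 - 43.33000000 + 40.61593540 = 1.9027


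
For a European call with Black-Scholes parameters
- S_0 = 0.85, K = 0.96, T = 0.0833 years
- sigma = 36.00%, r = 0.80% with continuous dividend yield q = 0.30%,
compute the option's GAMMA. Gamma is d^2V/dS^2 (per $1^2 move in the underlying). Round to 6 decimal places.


Answer: Gamma = 2.424642

Derivation:
d1 = -1.1153038732; d2 = -1.2192061349
phi(d1) = 0.2141904090; exp(-qT) = 0.9997501312; exp(-rT) = 0.9993338220
Gamma = exp(-qT) * phi(d1) / (S * sigma * sqrt(T)) = 0.9997501312 * 0.2141904090 / (0.8500 * 0.3600 * 0.2886173938) = 2.424642


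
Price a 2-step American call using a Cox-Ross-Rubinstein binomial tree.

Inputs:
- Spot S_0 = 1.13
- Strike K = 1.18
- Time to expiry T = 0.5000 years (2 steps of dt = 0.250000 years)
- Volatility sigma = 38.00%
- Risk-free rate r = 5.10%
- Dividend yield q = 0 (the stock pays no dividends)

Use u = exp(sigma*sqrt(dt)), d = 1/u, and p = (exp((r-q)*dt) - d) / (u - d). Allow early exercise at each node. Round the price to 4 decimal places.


Answer: Price = V(0,0) = 0.1089

Derivation:
dt = T/N = 0.250000
u = exp(sigma*sqrt(dt)) = 1.209250; d = 1/u = 0.826959
p = (exp((r-q)*dt) - d) / (u - d) = 0.486208
Discount per step: exp(-r*dt) = 0.987331
Stock lattice S(k, i) with i counting down-moves:
  k=0: S(0,0) = 1.1300
  k=1: S(1,0) = 1.3665; S(1,1) = 0.9345
  k=2: S(2,0) = 1.6524; S(2,1) = 1.1300; S(2,2) = 0.7728
Terminal payoffs V(N, i) = max(S_T - K, 0):
  V(2,0) = 0.472382; V(2,1) = 0.000000; V(2,2) = 0.000000
Backward induction: V(k, i) = exp(-r*dt) * [p * V(k+1, i) + (1-p) * V(k+1, i+1)]; then take max(V_cont, immediate exercise) for American.
  V(1,0) = exp(-r*dt) * [p*0.472382 + (1-p)*0.000000] = 0.226766; exercise = 0.186452; V(1,0) = max -> 0.226766
  V(1,1) = exp(-r*dt) * [p*0.000000 + (1-p)*0.000000] = 0.000000; exercise = 0.000000; V(1,1) = max -> 0.000000
  V(0,0) = exp(-r*dt) * [p*0.226766 + (1-p)*0.000000] = 0.108858; exercise = 0.000000; V(0,0) = max -> 0.108858


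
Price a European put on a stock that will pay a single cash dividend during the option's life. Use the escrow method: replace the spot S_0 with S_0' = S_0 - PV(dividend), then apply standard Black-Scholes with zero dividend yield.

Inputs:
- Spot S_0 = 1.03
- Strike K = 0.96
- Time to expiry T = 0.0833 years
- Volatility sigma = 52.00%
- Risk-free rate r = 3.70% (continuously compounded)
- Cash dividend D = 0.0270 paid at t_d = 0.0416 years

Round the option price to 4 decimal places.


Answer: Price = 0.0385

Derivation:
PV(D) = D * exp(-r * t_d) = 0.0270 * 0.99846198 = 0.02695847
S_0' = S_0 - PV(D) = 1.0300 - 0.02695847 = 1.00304153
d1 = (ln(S_0'/K) + (r + sigma^2/2)*T) / (sigma*sqrt(T)) = 0.38781157
d2 = d1 - sigma*sqrt(T) = 0.23773052
exp(-rT) = 0.99692264
N(-d1) = 0.34907774; N(-d2) = 0.40604506
P = K * exp(-rT) * N(-d2) - S_0' * N(-d1) = 0.9600 * 0.99692264 * 0.40604506 - 1.00304153 * 0.34907774 = 0.0385


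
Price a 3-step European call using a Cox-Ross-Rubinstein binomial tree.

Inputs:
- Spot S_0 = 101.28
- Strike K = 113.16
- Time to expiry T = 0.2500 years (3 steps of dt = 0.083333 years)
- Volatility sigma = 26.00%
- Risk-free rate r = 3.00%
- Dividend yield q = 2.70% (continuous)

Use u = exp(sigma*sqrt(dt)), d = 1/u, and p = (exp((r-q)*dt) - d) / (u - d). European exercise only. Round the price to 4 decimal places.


dt = T/N = 0.083333
u = exp(sigma*sqrt(dt)) = 1.077944; d = 1/u = 0.927692
p = (exp((r-q)*dt) - d) / (u - d) = 0.482909
Discount per step: exp(-r*dt) = 0.997503
Stock lattice S(k, i) with i counting down-moves:
  k=0: S(0,0) = 101.2800
  k=1: S(1,0) = 109.1742; S(1,1) = 93.9566
  k=2: S(2,0) = 117.6836; S(2,1) = 101.2800; S(2,2) = 87.1628
  k=3: S(3,0) = 126.8564; S(3,1) = 109.1742; S(3,2) = 93.9566; S(3,3) = 80.8602
Terminal payoffs V(N, i) = max(S_T - K, 0):
  V(3,0) = 13.696378; V(3,1) = 0.000000; V(3,2) = 0.000000; V(3,3) = 0.000000
Backward induction: V(k, i) = exp(-r*dt) * [p * V(k+1, i) + (1-p) * V(k+1, i+1)].
  V(2,0) = exp(-r*dt) * [p*13.696378 + (1-p)*0.000000] = 6.597590
  V(2,1) = exp(-r*dt) * [p*0.000000 + (1-p)*0.000000] = 0.000000
  V(2,2) = exp(-r*dt) * [p*0.000000 + (1-p)*0.000000] = 0.000000
  V(1,0) = exp(-r*dt) * [p*6.597590 + (1-p)*0.000000] = 3.178080
  V(1,1) = exp(-r*dt) * [p*0.000000 + (1-p)*0.000000] = 0.000000
  V(0,0) = exp(-r*dt) * [p*3.178080 + (1-p)*0.000000] = 1.530892

Answer: Price = V(0,0) = 1.5309


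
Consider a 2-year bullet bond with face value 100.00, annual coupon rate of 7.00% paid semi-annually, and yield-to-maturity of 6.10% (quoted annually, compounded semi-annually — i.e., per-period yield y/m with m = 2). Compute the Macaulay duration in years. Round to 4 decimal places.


Coupon per period c = face * coupon_rate / m = 3.500000
Periods per year m = 2; per-period yield y/m = 0.030500
Number of cashflows N = 4
Cashflows (t years, CF_t, discount factor 1/(1+y/m)^(m*t), PV):
  t = 0.5000: CF_t = 3.500000, DF = 0.970403, PV = 3.396410
  t = 1.0000: CF_t = 3.500000, DF = 0.941681, PV = 3.295885
  t = 1.5000: CF_t = 3.500000, DF = 0.913810, PV = 3.198336
  t = 2.0000: CF_t = 103.500000, DF = 0.886764, PV = 91.780066
Price P = sum_t PV_t = 101.670696
Macaulay numerator sum_t t * PV_t:
  t * PV_t at t = 0.5000: 1.698205
  t * PV_t at t = 1.0000: 3.295885
  t * PV_t at t = 1.5000: 4.797504
  t * PV_t at t = 2.0000: 183.560132
Macaulay duration D = (sum_t t * PV_t) / P = 193.351725 / 101.670696 = 1.901745

Answer: Macaulay duration = 1.9017 years


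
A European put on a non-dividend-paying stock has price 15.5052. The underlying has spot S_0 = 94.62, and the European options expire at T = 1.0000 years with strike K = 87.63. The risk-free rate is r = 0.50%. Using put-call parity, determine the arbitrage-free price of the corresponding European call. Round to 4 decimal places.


Put-call parity: C - P = S_0 * exp(-qT) - K * exp(-rT).
S_0 * exp(-qT) = 94.6200 * 1.00000000 = 94.62000000
K * exp(-rT) = 87.6300 * 0.99501248 = 87.19294355
C = P + S*exp(-qT) - K*exp(-rT)
C = 15.5052 + 94.62000000 - 87.19294355 = 22.9323

Answer: Call price = 22.9323


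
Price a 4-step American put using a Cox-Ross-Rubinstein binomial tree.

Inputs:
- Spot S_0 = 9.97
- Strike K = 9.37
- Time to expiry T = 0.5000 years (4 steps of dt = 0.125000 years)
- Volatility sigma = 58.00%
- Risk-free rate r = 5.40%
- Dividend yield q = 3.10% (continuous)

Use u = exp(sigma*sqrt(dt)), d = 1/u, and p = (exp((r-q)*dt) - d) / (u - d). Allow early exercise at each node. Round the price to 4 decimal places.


Answer: Price = V(0,0) = 1.2191

Derivation:
dt = T/N = 0.125000
u = exp(sigma*sqrt(dt)) = 1.227600; d = 1/u = 0.814598
p = (exp((r-q)*dt) - d) / (u - d) = 0.455885
Discount per step: exp(-r*dt) = 0.993273
Stock lattice S(k, i) with i counting down-moves:
  k=0: S(0,0) = 9.9700
  k=1: S(1,0) = 12.2392; S(1,1) = 8.1215
  k=2: S(2,0) = 15.0248; S(2,1) = 9.9700; S(2,2) = 6.6158
  k=3: S(3,0) = 18.4444; S(3,1) = 12.2392; S(3,2) = 8.1215; S(3,3) = 5.3892
  k=4: S(4,0) = 22.6424; S(4,1) = 15.0248; S(4,2) = 9.9700; S(4,3) = 6.6158; S(4,4) = 4.3900
Terminal payoffs V(N, i) = max(K - S_T, 0):
  V(4,0) = 0.000000; V(4,1) = 0.000000; V(4,2) = 0.000000; V(4,3) = 2.754214; V(4,4) = 4.979967
Backward induction: V(k, i) = exp(-r*dt) * [p * V(k+1, i) + (1-p) * V(k+1, i+1)]; then take max(V_cont, immediate exercise) for American.
  V(3,0) = exp(-r*dt) * [p*0.000000 + (1-p)*0.000000] = 0.000000; exercise = 0.000000; V(3,0) = max -> 0.000000
  V(3,1) = exp(-r*dt) * [p*0.000000 + (1-p)*0.000000] = 0.000000; exercise = 0.000000; V(3,1) = max -> 0.000000
  V(3,2) = exp(-r*dt) * [p*0.000000 + (1-p)*2.754214] = 1.488528; exercise = 1.248461; V(3,2) = max -> 1.488528
  V(3,3) = exp(-r*dt) * [p*2.754214 + (1-p)*4.979967] = 3.938604; exercise = 3.980796; V(3,3) = max -> 3.980796
  V(2,0) = exp(-r*dt) * [p*0.000000 + (1-p)*0.000000] = 0.000000; exercise = 0.000000; V(2,0) = max -> 0.000000
  V(2,1) = exp(-r*dt) * [p*0.000000 + (1-p)*1.488528] = 0.804482; exercise = 0.000000; V(2,1) = max -> 0.804482
  V(2,2) = exp(-r*dt) * [p*1.488528 + (1-p)*3.980796] = 2.825472; exercise = 2.754214; V(2,2) = max -> 2.825472
  V(1,0) = exp(-r*dt) * [p*0.000000 + (1-p)*0.804482] = 0.434786; exercise = 0.000000; V(1,0) = max -> 0.434786
  V(1,1) = exp(-r*dt) * [p*0.804482 + (1-p)*2.825472] = 1.891324; exercise = 1.248461; V(1,1) = max -> 1.891324
  V(0,0) = exp(-r*dt) * [p*0.434786 + (1-p)*1.891324] = 1.219054; exercise = 0.000000; V(0,0) = max -> 1.219054


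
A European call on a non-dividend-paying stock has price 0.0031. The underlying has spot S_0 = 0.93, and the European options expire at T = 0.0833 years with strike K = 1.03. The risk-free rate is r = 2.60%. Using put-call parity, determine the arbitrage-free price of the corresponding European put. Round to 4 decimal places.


Answer: Put price = 0.1009

Derivation:
Put-call parity: C - P = S_0 * exp(-qT) - K * exp(-rT).
S_0 * exp(-qT) = 0.9300 * 1.00000000 = 0.93000000
K * exp(-rT) = 1.0300 * 0.99783654 = 1.02777164
P = C - S*exp(-qT) + K*exp(-rT)
P = 0.0031 - 0.93000000 + 1.02777164 = 0.1009


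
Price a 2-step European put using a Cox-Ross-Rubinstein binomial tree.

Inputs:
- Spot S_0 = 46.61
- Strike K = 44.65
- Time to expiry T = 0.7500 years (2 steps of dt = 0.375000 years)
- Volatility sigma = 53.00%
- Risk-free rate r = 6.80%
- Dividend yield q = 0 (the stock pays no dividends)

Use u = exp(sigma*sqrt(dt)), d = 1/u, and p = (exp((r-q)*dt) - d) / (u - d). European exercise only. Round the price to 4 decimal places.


dt = T/N = 0.375000
u = exp(sigma*sqrt(dt)) = 1.383418; d = 1/u = 0.722847
p = (exp((r-q)*dt) - d) / (u - d) = 0.458665
Discount per step: exp(-r*dt) = 0.974822
Stock lattice S(k, i) with i counting down-moves:
  k=0: S(0,0) = 46.6100
  k=1: S(1,0) = 64.4811; S(1,1) = 33.6919
  k=2: S(2,0) = 89.2044; S(2,1) = 46.6100; S(2,2) = 24.3541
Terminal payoffs V(N, i) = max(K - S_T, 0):
  V(2,0) = 0.000000; V(2,1) = 0.000000; V(2,2) = 20.295897
Backward induction: V(k, i) = exp(-r*dt) * [p * V(k+1, i) + (1-p) * V(k+1, i+1)].
  V(1,0) = exp(-r*dt) * [p*0.000000 + (1-p)*0.000000] = 0.000000
  V(1,1) = exp(-r*dt) * [p*0.000000 + (1-p)*20.295897] = 10.710259
  V(0,0) = exp(-r*dt) * [p*0.000000 + (1-p)*10.710259] = 5.651864

Answer: Price = V(0,0) = 5.6519


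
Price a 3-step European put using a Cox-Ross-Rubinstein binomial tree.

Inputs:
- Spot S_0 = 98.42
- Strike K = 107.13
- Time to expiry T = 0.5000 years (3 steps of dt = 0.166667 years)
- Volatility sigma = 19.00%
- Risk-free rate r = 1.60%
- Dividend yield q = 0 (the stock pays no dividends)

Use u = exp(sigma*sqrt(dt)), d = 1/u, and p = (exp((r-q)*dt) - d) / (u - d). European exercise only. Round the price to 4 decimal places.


Answer: Price = V(0,0) = 9.9463

Derivation:
dt = T/N = 0.166667
u = exp(sigma*sqrt(dt)) = 1.080655; d = 1/u = 0.925365
p = (exp((r-q)*dt) - d) / (u - d) = 0.497813
Discount per step: exp(-r*dt) = 0.997337
Stock lattice S(k, i) with i counting down-moves:
  k=0: S(0,0) = 98.4200
  k=1: S(1,0) = 106.3580; S(1,1) = 91.0744
  k=2: S(2,0) = 114.9363; S(2,1) = 98.4200; S(2,2) = 84.2771
  k=3: S(3,0) = 124.2065; S(3,1) = 106.3580; S(3,2) = 91.0744; S(3,3) = 77.9870
Terminal payoffs V(N, i) = max(K - S_T, 0):
  V(3,0) = 0.000000; V(3,1) = 0.771952; V(3,2) = 16.055590; V(3,3) = 29.142972
Backward induction: V(k, i) = exp(-r*dt) * [p * V(k+1, i) + (1-p) * V(k+1, i+1)].
  V(2,0) = exp(-r*dt) * [p*0.000000 + (1-p)*0.771952] = 0.386632
  V(2,1) = exp(-r*dt) * [p*0.771952 + (1-p)*16.055590] = 8.424701
  V(2,2) = exp(-r*dt) * [p*16.055590 + (1-p)*29.142972] = 22.567642
  V(1,0) = exp(-r*dt) * [p*0.386632 + (1-p)*8.424701] = 4.411466
  V(1,1) = exp(-r*dt) * [p*8.424701 + (1-p)*22.567642] = 15.485751
  V(0,0) = exp(-r*dt) * [p*4.411466 + (1-p)*15.485751] = 9.946269


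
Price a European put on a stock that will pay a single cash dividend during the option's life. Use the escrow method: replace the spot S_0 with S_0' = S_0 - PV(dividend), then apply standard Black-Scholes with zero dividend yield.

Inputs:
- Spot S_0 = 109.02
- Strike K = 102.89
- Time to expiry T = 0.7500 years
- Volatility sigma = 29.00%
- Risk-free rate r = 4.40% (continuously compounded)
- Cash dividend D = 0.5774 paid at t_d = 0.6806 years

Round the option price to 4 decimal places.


PV(D) = D * exp(-r * t_d) = 0.5774 * 0.97049755 = 0.56036529
S_0' = S_0 - PV(D) = 109.0200 - 0.56036529 = 108.45963471
d1 = (ln(S_0'/K) + (r + sigma^2/2)*T) / (sigma*sqrt(T)) = 0.46687775
d2 = d1 - sigma*sqrt(T) = 0.21573038
exp(-rT) = 0.96753856
N(-d1) = 0.32029367; N(-d2) = 0.41459896
P = K * exp(-rT) * N(-d2) - S_0' * N(-d1) = 102.8900 * 0.96753856 * 0.41459896 - 108.45963471 * 0.32029367 = 6.5344

Answer: Price = 6.5344


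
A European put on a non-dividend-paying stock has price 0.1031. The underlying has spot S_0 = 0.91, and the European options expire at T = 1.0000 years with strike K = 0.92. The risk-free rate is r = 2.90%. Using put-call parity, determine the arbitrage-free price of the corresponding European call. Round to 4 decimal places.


Answer: Call price = 0.1194

Derivation:
Put-call parity: C - P = S_0 * exp(-qT) - K * exp(-rT).
S_0 * exp(-qT) = 0.9100 * 1.00000000 = 0.91000000
K * exp(-rT) = 0.9200 * 0.97141646 = 0.89370315
C = P + S*exp(-qT) - K*exp(-rT)
C = 0.1031 + 0.91000000 - 0.89370315 = 0.1194
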